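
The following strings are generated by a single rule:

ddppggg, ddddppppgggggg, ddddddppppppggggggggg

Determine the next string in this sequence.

Each string has the form d^{2n} p^{2n} g^{3n} (n = 1, 2, …).
Setting n = 4 gives 8, 8, 12 characters in each block.

ddddddddppppppppgggggggggggg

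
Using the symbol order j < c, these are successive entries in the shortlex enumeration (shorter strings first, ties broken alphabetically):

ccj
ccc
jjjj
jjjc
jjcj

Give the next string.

The successor of jjcj increments the rightmost position that isn't already c and resets every position after it to j.

jjcc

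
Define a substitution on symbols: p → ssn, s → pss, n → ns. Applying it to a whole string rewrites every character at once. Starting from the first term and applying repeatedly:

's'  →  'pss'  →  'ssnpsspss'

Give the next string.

Expanding ssnpsspss: s→pss, s→pss, n→ns, p→ssn, s→pss, s→pss, p→ssn, s→pss, s→pss. Concatenated: pss pss ns ssn pss pss ssn pss pss.

psspssnsssnpsspssssnpsspss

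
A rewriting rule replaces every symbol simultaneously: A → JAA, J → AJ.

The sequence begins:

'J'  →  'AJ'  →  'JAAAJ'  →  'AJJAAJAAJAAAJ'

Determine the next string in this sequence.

Rewriting the 13 symbols of AJJAAJAAJAAAJ one by one yields JAA AJ AJ JAA JAA AJ JAA JAA AJ JAA JAA JAA AJ; concatenated:

JAAAJAJJAAJAAAJJAAJAAAJJAAJAAJAAAJ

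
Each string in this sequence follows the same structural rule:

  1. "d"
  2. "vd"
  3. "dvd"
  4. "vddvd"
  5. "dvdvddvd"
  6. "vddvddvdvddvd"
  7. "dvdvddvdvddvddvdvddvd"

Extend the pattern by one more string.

From term 3 onward, concatenate the second-to-last term with the last: d·vd = dvd, vd·dvd = vddvd, …
The next term joins vddvddvdvddvd and dvdvddvdvddvddvdvddvd.

vddvddvdvddvddvdvddvdvddvddvdvddvd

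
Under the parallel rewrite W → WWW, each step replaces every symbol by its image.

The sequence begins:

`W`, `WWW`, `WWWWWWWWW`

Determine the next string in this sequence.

WWWWWWWWWWWWWWWWWWWWWWWWWWW

Expanding WWWWWWWWW: W→WWW, W→WWW, W→WWW, W→WWW, W→WWW, W→WWW, W→WWW, W→WWW, W→WWW. Concatenated: WWW WWW WWW WWW WWW WWW WWW WWW WWW.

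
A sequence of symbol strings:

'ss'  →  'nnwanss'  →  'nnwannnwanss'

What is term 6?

Each term is the previous one with nnwan prepended.
From nnwannnwanss, 3 further steps: nnwannnwanss → nnwannnwannnwanss → nnwannnwannnwannnwanss → (answer).

nnwannnwannnwannnwannnwanss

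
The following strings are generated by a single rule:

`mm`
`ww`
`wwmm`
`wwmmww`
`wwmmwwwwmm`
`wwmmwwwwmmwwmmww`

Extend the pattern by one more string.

wwmmwwwwmmwwmmwwwwmmwwwwmm

This is a Fibonacci-style word recurrence s(k) = s(k−1)·s(k−2): e.g. ww·mm = wwmm.
Continuing: wwmmwwwwmmwwmmww · wwmmwwwwmm gives term 7.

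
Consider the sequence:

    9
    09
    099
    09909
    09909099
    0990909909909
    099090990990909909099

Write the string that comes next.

Each term (from the third on) is the previous term followed by the one before it: term 3 = 09·9 = 099.
The next term joins 099090990990909909099 and 0990909909909.

0990909909909099090990990909909909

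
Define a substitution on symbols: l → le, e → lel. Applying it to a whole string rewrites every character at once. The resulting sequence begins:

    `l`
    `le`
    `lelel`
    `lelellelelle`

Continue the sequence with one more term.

Rewriting each symbol of lelellelelle: l→le, e→lel, l→le, e→lel, l→le, l→le, e→lel, l→le, e→lel, l→le, l→le, e→lel, which concatenates to le lel le lel le le lel le lel le le lel.

lelellelellelelellelellelelel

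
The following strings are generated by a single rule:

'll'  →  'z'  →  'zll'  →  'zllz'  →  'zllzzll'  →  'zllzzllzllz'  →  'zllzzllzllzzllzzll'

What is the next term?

zllzzllzllzzllzzllzllzzllzllz

From term 3 onward, concatenate the last term with the second-to-last: z·ll = zll, zll·z = zllz, …
The next term joins zllzzllzllzzllzzll and zllzzllzllz.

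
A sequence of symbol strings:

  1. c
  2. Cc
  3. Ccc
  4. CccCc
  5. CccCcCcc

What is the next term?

CccCcCccCccCc

From term 3 onward, concatenate the last term with the second-to-last: Cc·c = Ccc, Ccc·Cc = CccCc, …
So term 6 is CccCcCcc·CccCc.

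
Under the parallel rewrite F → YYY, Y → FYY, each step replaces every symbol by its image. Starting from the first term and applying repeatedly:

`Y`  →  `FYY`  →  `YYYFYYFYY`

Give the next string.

Expanding YYYFYYFYY: Y→FYY, Y→FYY, Y→FYY, F→YYY, Y→FYY, Y→FYY, F→YYY, Y→FYY, Y→FYY. Concatenated: FYY FYY FYY YYY FYY FYY YYY FYY FYY.

FYYFYYFYYYYYFYYFYYYYYFYYFYY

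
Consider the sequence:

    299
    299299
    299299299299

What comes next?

Every step duplicates the string.
So the next term is two copies of 299299299299.

299299299299299299299299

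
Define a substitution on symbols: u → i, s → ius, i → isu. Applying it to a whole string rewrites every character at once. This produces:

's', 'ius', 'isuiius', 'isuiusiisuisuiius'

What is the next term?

isuiusiisuiiusisuisuiusiisuiusiisuisuiius

Replace each of the 17 characters of isuiusiisuisuiius in place — isu ius i isu i ius isu isu ius i isu ius i isu isu i ius — and concatenate.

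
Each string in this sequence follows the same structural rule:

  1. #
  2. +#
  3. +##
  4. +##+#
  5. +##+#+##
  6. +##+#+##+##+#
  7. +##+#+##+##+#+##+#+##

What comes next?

+##+#+##+##+#+##+#+##+##+#+##+##+#

From term 3 onward, concatenate the last term with the second-to-last: +#·# = +##, +##·+# = +##+#, …
The next term joins +##+#+##+##+#+##+#+## and +##+#+##+##+#.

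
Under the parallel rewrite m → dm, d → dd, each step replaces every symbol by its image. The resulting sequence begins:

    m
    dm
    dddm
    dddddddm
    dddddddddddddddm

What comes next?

dddddddddddddddddddddddddddddddm

Applying the rule to each of the 16 symbols of dddddddddddddddm gives the pieces dd dd dd dd dd dd dd dd dd dd dd dd dd dd dd dm, which concatenate to the answer.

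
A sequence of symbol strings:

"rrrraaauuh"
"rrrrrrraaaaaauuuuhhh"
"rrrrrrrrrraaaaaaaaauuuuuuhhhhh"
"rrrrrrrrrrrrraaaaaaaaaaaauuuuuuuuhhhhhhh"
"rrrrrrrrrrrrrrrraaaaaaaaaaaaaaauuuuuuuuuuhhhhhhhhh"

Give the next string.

rrrrrrrrrrrrrrrrrrraaaaaaaaaaaaaaaaaauuuuuuuuuuuuhhhhhhhhhhh

Each string has the form r^{3n+1} a^{3n} u^{2n} h^{2n-1} (n = 1, 2, …).
For the next term, n = 6, so the run lengths are 19, 18, 12, 11.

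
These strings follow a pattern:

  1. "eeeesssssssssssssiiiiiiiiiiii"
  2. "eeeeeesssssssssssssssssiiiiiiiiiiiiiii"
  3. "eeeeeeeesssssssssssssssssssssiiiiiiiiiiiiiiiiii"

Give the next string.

eeeeeeeeeesssssssssssssssssssssssssiiiiiiiiiiiiiiiiiiiii

Reading off run lengths: e runs 4, 6, 8; s runs 13, 17, 21; i runs 12, 15, 18 — each is linear in n, where the shown terms are n = 3, 4, 5.
Setting n = 6 gives 10, 25, 21 characters in each block.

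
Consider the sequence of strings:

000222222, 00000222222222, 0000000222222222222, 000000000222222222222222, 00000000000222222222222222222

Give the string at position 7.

000000000000000222222222222222222222222

Each string has the form 0^{2n-1} 2^{3n}, where the shown terms are n = 2, 3, 4, 5, 6.
For term 7, n = 8, so the run lengths are 15, 24.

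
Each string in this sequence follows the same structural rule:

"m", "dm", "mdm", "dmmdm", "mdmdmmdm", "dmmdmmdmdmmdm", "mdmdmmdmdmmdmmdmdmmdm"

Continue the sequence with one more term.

From term 3 onward, concatenate the second-to-last term with the last: m·dm = mdm, dm·mdm = dmmdm, …
Continuing: dmmdmmdmdmmdm · mdmdmmdmdmmdmmdmdmmdm gives term 8.

dmmdmmdmdmmdmmdmdmmdmdmmdmmdmdmmdm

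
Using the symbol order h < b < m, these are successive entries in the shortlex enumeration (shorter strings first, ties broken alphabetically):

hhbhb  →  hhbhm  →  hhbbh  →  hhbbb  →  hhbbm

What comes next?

Treat hhbbm as a base-3 numeral over the given alphabet and add one, carrying through any trailing m's.

hhbmh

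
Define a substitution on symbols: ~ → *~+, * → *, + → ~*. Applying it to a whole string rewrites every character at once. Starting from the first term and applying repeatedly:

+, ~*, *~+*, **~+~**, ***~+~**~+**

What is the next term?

Expanding ***~+~**~+**: *→*, *→*, *→*, ~→*~+, +→~*, ~→*~+, *→*, *→*, ~→*~+, +→~*, *→*, *→*. Concatenated: * * * *~+ ~* *~+ * * *~+ ~* * *.

****~+~**~+***~+~***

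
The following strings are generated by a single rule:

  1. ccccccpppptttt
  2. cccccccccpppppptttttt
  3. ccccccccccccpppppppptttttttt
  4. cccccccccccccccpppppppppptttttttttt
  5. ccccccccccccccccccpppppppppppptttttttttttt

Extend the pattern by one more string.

cccccccccccccccccccccpppppppppppppptttttttttttttt

The n-th term is 3n c's then 2n p's then 2n t's, where the shown terms are n = 2, 3, 4, 5, 6.
For the next term, n = 7, so the run lengths are 21, 14, 14.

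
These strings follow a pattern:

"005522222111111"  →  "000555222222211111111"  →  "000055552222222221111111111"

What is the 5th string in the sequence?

000000555555222222222222211111111111111

Reading off run lengths: 0 runs 2, 3, 4; 5 runs 2, 3, 4; 2 runs 5, 7, 9; 1 runs 6, 8, 10 — each is linear in n, where the shown terms are n = 2, 3, 4.
Setting n = 6 gives 6, 6, 13, 14 characters in each block.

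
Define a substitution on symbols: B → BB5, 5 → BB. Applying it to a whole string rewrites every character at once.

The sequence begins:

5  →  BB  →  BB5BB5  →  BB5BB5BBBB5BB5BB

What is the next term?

BB5BB5BBBB5BB5BBBB5BB5BB5BB5BBBB5BB5BBBB5BB5

Applying the rule to each of the 16 symbols of BB5BB5BBBB5BB5BB gives the pieces BB5 BB5 BB BB5 BB5 BB BB5 BB5 BB5 BB5 BB BB5 BB5 BB BB5 BB5, which concatenate to the answer.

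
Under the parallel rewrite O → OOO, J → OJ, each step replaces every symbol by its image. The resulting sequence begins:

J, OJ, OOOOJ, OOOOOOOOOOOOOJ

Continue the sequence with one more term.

OOOOOOOOOOOOOOOOOOOOOOOOOOOOOOOOOOOOOOOOJ

Replace each of the 14 characters of OOOOOOOOOOOOOJ in place — OOO OOO OOO OOO OOO OOO OOO OOO OOO OOO OOO OOO OOO OJ — and concatenate.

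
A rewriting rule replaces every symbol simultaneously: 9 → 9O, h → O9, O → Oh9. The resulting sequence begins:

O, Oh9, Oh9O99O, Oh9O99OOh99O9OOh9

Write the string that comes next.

Oh9O99OOh99O9OOh9Oh9O99O9OOh99OOh9Oh9O99O

Replace each of the 17 characters of Oh9O99OOh99O9OOh9 in place — Oh9 O9 9O Oh9 9O 9O Oh9 Oh9 O9 9O 9O Oh9 9O Oh9 Oh9 O9 9O — and concatenate.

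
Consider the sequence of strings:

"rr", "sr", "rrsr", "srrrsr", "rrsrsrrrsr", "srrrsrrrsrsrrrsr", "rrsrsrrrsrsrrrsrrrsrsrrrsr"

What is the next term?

From term 3 onward, concatenate the second-to-last term with the last: rr·sr = rrsr, sr·rrsr = srrrsr, …
Continuing: srrrsrrrsrsrrrsr · rrsrsrrrsrsrrrsrrrsrsrrrsr gives term 8.

srrrsrrrsrsrrrsrrrsrsrrrsrsrrrsrrrsrsrrrsr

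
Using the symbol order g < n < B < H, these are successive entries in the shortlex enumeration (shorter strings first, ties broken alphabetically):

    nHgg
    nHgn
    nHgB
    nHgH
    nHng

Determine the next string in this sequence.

The successor of nHng increments the rightmost position that isn't already H and resets every position after it to g.

nHnn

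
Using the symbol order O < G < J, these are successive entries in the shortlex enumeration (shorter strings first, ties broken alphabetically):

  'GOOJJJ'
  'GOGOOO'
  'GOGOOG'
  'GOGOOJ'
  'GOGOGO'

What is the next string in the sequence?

Treat GOGOGO as a base-3 numeral over the given alphabet and add one, carrying through any trailing J's.

GOGOGG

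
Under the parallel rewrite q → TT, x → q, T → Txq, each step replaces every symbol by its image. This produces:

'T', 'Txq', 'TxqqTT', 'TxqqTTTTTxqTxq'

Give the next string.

φ(TxqqTTTTTxqTxq) expands symbol-by-symbol to Txq q TT TT Txq Txq Txq Txq Txq q TT Txq q TT; joining the 14 pieces gives the next term.

TxqqTTTTTxqTxqTxqTxqTxqqTTTxqqTT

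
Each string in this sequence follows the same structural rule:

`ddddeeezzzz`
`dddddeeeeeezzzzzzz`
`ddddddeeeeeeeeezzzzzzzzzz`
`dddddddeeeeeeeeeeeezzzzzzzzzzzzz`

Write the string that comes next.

The n-th term is n+3 d's then 3n e's then 3n+1 z's (n = 1, 2, …).
At n = 5 the blocks have lengths 8, 15, 16.

ddddddddeeeeeeeeeeeeeeezzzzzzzzzzzzzzzz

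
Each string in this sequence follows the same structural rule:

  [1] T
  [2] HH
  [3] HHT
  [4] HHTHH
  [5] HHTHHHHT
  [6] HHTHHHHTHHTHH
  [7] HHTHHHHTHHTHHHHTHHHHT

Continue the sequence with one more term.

This is a Fibonacci-style word recurrence s(k) = s(k−1)·s(k−2): e.g. HH·T = HHT.
The next term joins HHTHHHHTHHTHHHHTHHHHT and HHTHHHHTHHTHH.

HHTHHHHTHHTHHHHTHHHHTHHTHHHHTHHTHH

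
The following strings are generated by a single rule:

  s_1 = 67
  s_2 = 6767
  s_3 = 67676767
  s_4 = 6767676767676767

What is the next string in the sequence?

Every step duplicates the string.
So the next term is two copies of 6767676767676767.

67676767676767676767676767676767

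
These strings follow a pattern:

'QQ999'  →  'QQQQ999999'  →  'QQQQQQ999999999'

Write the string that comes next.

Each string has the form Q^{2n} 9^{3n} (n = 1, 2, …).
Setting n = 4 gives 8, 12 characters in each block.

QQQQQQQQ999999999999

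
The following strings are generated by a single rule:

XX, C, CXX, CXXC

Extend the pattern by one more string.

Each term (from the third on) is the previous term followed by the one before it: term 3 = C·XX = CXX.
So term 5 is CXXC·CXX.

CXXCCXX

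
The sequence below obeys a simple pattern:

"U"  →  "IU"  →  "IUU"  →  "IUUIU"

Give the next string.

IUUIUIUU

Each term (from the third on) is the previous term followed by the one before it: term 3 = IU·U = IUU.
Continuing: IUUIU · IUU gives term 5.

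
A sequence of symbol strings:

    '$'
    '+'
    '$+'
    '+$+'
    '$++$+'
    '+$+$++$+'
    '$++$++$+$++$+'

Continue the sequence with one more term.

+$+$++$+$++$++$+$++$+

This is a Fibonacci-style word recurrence s(k) = s(k−2)·s(k−1): e.g. $·+ = $+.
So term 8 is +$+$++$+·$++$++$+$++$+.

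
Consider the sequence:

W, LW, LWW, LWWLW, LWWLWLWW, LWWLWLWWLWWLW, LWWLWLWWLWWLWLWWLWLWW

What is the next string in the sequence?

LWWLWLWWLWWLWLWWLWLWWLWWLWLWWLWWLW

This is a Fibonacci-style word recurrence s(k) = s(k−1)·s(k−2): e.g. LW·W = LWW.
The next term joins LWWLWLWWLWWLWLWWLWLWW and LWWLWLWWLWWLW.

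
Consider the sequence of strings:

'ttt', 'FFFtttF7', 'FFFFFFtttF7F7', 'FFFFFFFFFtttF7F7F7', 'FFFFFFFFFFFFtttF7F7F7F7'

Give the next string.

FFFFFFFFFFFFFFFtttF7F7F7F7F7

Each term wraps the previous one in FFF on the left and F7 on the right.
One more step from FFFFFFFFFFFFtttF7F7F7F7 gives the answer.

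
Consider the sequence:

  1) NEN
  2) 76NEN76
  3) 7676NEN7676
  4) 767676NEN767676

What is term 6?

Each term wraps the previous one in 76 on the left and 76 on the right.
From 767676NEN767676, 2 further steps: 767676NEN767676 → 76767676NEN76767676 → (answer).

7676767676NEN7676767676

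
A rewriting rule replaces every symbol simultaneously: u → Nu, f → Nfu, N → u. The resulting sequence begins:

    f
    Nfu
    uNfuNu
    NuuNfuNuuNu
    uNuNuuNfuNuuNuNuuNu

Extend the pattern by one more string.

NuuNuuNuNuuNfuNuuNuNuuNuuNuNuuNu

φ(uNuNuuNfuNuuNuNuuNu) expands symbol-by-symbol to Nu u Nu u Nu Nu u Nfu Nu u Nu Nu u Nu u Nu Nu u Nu; joining the 19 pieces gives the next term.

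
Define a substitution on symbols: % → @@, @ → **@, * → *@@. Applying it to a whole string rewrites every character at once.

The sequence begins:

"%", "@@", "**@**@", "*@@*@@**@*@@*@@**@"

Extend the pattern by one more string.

φ(*@@*@@**@*@@*@@**@) expands symbol-by-symbol to *@@ **@ **@ *@@ **@ **@ *@@ *@@ **@ *@@ **@ **@ *@@ **@ **@ *@@ *@@ **@; joining the 18 pieces gives the next term.

*@@**@**@*@@**@**@*@@*@@**@*@@**@**@*@@**@**@*@@*@@**@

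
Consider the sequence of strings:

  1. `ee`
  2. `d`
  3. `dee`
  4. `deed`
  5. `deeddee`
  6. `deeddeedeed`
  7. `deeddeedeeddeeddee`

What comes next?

From term 3 onward, concatenate the last term with the second-to-last: d·ee = dee, dee·d = deed, …
So term 8 is deeddeedeeddeeddee·deeddeedeed.

deeddeedeeddeeddeedeeddeedeed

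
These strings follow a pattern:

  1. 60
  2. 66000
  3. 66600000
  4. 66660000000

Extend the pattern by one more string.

66666000000000

Each string has the form 6^{n} 0^{2n-1} (n = 1, 2, …).
At n = 5 the blocks have lengths 5, 9.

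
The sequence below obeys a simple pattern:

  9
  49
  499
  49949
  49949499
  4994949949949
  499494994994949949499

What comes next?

This is a Fibonacci-style word recurrence s(k) = s(k−1)·s(k−2): e.g. 49·9 = 499.
So term 8 is 499494994994949949499·4994949949949.

4994949949949499494994994949949949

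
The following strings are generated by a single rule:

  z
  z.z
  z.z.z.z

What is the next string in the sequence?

z.z.z.z.z.z.z.z

s(k+1) = s(k)·.·s(k) — each term doubles the last with '.' between the halves.
One more doubling of z.z.z.z gives the answer.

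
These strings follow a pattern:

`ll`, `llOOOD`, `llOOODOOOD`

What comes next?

llOOODOOODOOOD

The strings grow by a fixed suffix OOOD each time.
One more step from llOOODOOOD gives the answer.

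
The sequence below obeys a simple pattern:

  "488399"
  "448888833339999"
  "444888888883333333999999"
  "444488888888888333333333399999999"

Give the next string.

Each string has the form 4^{n} 8^{3n-1} 3^{3n-2} 9^{2n} (n = 1, 2, …).
At n = 5 the blocks have lengths 5, 14, 13, 10.

444448888888888888833333333333339999999999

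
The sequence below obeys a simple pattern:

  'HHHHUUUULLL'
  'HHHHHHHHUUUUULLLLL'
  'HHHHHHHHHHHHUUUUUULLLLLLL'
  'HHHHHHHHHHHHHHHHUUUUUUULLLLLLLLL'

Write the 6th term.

HHHHHHHHHHHHHHHHHHHHHHHHUUUUUUUUULLLLLLLLLLLLL

Term n consists of 4n H's, followed by n+3 U's, followed by 2n+1 L's (n = 1, 2, …).
Setting n = 6 gives 24, 9, 13 characters in each block.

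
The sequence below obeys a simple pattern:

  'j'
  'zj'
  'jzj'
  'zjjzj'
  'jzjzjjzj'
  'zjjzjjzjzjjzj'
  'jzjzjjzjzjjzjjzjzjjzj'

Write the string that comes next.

This is a Fibonacci-style word recurrence s(k) = s(k−2)·s(k−1): e.g. j·zj = jzj.
Continuing: zjjzjjzjzjjzj · jzjzjjzjzjjzjjzjzjjzj gives term 8.

zjjzjjzjzjjzjjzjzjjzjzjjzjjzjzjjzj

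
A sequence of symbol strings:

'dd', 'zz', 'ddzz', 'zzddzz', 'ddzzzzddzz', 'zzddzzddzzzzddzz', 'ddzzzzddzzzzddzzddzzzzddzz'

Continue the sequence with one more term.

From term 3 onward, concatenate the second-to-last term with the last: dd·zz = ddzz, zz·ddzz = zzddzz, …
So term 8 is zzddzzddzzzzddzz·ddzzzzddzzzzddzzddzzzzddzz.

zzddzzddzzzzddzzddzzzzddzzzzddzzddzzzzddzz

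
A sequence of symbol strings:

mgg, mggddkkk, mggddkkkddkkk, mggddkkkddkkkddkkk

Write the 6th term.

mggddkkkddkkkddkkkddkkkddkkk

Each term is the previous one with ddkkk appended.
From mggddkkkddkkkddkkk, 2 further steps: mggddkkkddkkkddkkk → mggddkkkddkkkddkkkddkkk → (answer).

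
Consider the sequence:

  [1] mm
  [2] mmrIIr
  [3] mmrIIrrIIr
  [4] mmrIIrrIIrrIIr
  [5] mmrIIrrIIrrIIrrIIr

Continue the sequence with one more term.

mmrIIrrIIrrIIrrIIrrIIr

Each term is the previous one with rIIr appended.
One more step from mmrIIrrIIrrIIrrIIr gives the answer.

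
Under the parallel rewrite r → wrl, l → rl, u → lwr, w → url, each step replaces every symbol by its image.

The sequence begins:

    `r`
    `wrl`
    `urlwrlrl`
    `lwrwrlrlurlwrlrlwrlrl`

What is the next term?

rlurlwrlurlwrlrlwrlrllwrwrlrlurlwrlrlwrlrlurlwrlrlwrlrl

Replace each of the 21 characters of lwrwrlrlurlwrlrlwrlrl in place — rl url wrl url wrl rl wrl rl lwr wrl rl url wrl rl wrl rl url wrl rl wrl rl — and concatenate.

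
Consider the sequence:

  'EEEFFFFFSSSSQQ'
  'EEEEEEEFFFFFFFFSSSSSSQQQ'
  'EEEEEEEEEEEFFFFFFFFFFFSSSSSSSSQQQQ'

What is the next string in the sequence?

Term n consists of 4n-1 E's, followed by 3n+2 F's, followed by 2n+2 S's, followed by n+1 Q's (n = 1, 2, …).
Setting n = 4 gives 15, 14, 10, 5 characters in each block.

EEEEEEEEEEEEEEEFFFFFFFFFFFFFFSSSSSSSSSSQQQQQ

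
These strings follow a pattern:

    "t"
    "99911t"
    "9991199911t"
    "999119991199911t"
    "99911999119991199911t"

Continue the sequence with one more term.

9991199911999119991199911t

The strings grow by a fixed prefix 99911 each time.
So the next term is 99911·99911999119991199911t.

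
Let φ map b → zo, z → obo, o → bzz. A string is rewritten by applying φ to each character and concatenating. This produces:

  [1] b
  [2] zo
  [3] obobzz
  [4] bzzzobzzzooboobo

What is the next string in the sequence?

φ(bzzzobzzzooboobo) expands symbol-by-symbol to zo obo obo obo bzz zo obo obo obo bzz bzz zo bzz bzz zo bzz; joining the 16 pieces gives the next term.

zoobooboobobzzzoobooboobobzzbzzzobzzbzzzobzz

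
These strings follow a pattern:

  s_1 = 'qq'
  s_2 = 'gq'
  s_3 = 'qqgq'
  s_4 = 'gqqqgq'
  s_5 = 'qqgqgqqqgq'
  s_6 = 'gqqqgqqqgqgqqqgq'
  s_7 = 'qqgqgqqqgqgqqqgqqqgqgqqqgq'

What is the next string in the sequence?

From term 3 onward, concatenate the second-to-last term with the last: qq·gq = qqgq, gq·qqgq = gqqqgq, …
Continuing: gqqqgqqqgqgqqqgq · qqgqgqqqgqgqqqgqqqgqgqqqgq gives term 8.

gqqqgqqqgqgqqqgqqqgqgqqqgqgqqqgqqqgqgqqqgq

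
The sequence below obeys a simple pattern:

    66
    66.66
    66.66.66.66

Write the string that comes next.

Each string is two copies of the previous one joined by '.'.
One more doubling of 66.66.66.66 gives the answer.

66.66.66.66.66.66.66.66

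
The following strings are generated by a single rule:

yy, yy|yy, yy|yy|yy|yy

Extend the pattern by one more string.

Every step duplicates the string with '|' between the halves.
One more doubling of yy|yy|yy|yy gives the answer.

yy|yy|yy|yy|yy|yy|yy|yy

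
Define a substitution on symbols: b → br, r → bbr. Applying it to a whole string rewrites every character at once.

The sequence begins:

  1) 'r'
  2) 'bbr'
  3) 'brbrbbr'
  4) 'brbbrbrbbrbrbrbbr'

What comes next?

brbbrbrbrbbrbrbbrbrbrbbrbrbbrbrbbrbrbrbbr

Replace each of the 17 characters of brbbrbrbbrbrbrbbr in place — br bbr br br bbr br bbr br br bbr br bbr br bbr br br bbr — and concatenate.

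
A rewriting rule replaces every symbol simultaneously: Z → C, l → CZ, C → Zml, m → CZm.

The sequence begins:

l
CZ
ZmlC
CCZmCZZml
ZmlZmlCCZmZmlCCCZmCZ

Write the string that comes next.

φ(ZmlZmlCCZmZmlCCCZmCZ) expands symbol-by-symbol to C CZm CZ C CZm CZ Zml Zml C CZm C CZm CZ Zml Zml Zml C CZm Zml C; joining the 20 pieces gives the next term.

CCZmCZCCZmCZZmlZmlCCZmCCZmCZZmlZmlZmlCCZmZmlC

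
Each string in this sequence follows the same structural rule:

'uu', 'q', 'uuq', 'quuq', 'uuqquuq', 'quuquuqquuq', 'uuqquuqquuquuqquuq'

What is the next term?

From term 3 onward, concatenate the second-to-last term with the last: uu·q = uuq, q·uuq = quuq, …
So term 8 is quuquuqquuq·uuqquuqquuquuqquuq.

quuquuqquuquuqquuqquuquuqquuq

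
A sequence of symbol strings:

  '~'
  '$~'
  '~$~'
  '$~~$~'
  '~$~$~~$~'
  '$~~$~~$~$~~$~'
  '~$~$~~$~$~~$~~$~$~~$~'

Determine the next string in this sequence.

$~~$~~$~$~~$~~$~$~~$~$~~$~~$~$~~$~

This is a Fibonacci-style word recurrence s(k) = s(k−2)·s(k−1): e.g. ~·$~ = ~$~.
The next term joins $~~$~~$~$~~$~ and ~$~$~~$~$~~$~~$~$~~$~.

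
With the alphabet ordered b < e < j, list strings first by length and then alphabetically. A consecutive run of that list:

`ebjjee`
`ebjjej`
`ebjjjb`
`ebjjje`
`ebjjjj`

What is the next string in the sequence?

The successor of ebjjjj increments the rightmost position that isn't already j and resets every position after it to b.

eebbbb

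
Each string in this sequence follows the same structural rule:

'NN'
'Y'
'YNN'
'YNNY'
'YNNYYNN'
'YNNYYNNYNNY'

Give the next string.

YNNYYNNYNNYYNNYYNN

From term 3 onward, concatenate the last term with the second-to-last: Y·NN = YNN, YNN·Y = YNNY, …
The next term joins YNNYYNNYNNY and YNNYYNN.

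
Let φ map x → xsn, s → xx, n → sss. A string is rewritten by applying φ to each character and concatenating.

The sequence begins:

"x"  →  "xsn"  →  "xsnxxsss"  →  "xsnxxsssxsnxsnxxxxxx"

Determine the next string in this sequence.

Rewriting the 20 symbols of xsnxxsssxsnxsnxxxxxx one by one yields xsn xx sss xsn xsn xx xx xx xsn xx sss xsn xx sss xsn xsn xsn xsn xsn xsn; concatenated:

xsnxxsssxsnxsnxxxxxxxsnxxsssxsnxxsssxsnxsnxsnxsnxsnxsn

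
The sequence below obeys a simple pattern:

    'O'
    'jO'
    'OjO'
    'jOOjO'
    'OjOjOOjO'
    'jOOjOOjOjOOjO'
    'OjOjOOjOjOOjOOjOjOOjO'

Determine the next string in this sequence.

jOOjOOjOjOOjOOjOjOOjOjOOjOOjOjOOjO

Each term (from the third on) is the two preceding terms concatenated in order: term 3 = O·jO = OjO.
So term 8 is jOOjOOjOjOOjO·OjOjOOjOjOOjOOjOjOOjO.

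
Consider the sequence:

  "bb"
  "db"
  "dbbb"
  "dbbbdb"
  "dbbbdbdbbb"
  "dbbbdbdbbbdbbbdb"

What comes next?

dbbbdbdbbbdbbbdbdbbbdbdbbb

This is a Fibonacci-style word recurrence s(k) = s(k−1)·s(k−2): e.g. db·bb = dbbb.
Continuing: dbbbdbdbbbdbbbdb · dbbbdbdbbb gives term 7.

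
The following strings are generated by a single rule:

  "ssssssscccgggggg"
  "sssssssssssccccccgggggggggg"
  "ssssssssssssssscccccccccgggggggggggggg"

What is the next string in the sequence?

Each string has the form s^{4n+3} c^{3n} g^{4n+2} (n = 1, 2, …).
For the next term, n = 4, so the run lengths are 19, 12, 18.

sssssssssssssssssssccccccccccccgggggggggggggggggg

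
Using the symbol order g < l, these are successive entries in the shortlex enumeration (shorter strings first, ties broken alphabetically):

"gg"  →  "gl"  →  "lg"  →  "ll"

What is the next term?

ggg

After ll the length-2 strings are exhausted; the first length-3 string is 3 copies of g.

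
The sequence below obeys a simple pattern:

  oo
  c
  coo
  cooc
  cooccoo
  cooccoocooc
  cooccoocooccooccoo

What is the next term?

This is a Fibonacci-style word recurrence s(k) = s(k−1)·s(k−2): e.g. c·oo = coo.
Continuing: cooccoocooccooccoo · cooccoocooc gives term 8.

cooccoocooccooccoocooccoocooc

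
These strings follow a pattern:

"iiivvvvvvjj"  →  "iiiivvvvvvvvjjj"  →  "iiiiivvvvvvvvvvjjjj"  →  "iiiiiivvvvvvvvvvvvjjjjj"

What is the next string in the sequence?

Each string has the form i^{n} v^{2n} j^{n-1}, where the shown terms are n = 3, 4, 5, 6.
At n = 7 the blocks have lengths 7, 14, 6.

iiiiiiivvvvvvvvvvvvvvjjjjjj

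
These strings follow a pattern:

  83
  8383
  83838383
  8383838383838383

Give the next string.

Each string is two copies of the previous one concatenated.
One more doubling of 8383838383838383 gives the answer.

83838383838383838383838383838383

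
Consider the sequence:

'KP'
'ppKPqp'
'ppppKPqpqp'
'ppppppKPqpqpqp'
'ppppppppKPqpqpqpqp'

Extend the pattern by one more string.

s(k+1) = pp·s(k)·qp, so each term gains pp as a prefix and qp as a suffix.
Applying this once more to ppppppppKPqpqpqpqp:

ppppppppppKPqpqpqpqpqp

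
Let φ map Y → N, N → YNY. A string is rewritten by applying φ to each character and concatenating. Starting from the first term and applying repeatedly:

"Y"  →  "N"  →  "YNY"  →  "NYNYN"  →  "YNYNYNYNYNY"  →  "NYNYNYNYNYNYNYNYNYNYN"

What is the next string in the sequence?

YNYNYNYNYNYNYNYNYNYNYNYNYNYNYNYNYNYNYNYNYNY

φ(NYNYNYNYNYNYNYNYNYNYN) expands symbol-by-symbol to YNY N YNY N YNY N YNY N YNY N YNY N YNY N YNY N YNY N YNY N YNY; joining the 21 pieces gives the next term.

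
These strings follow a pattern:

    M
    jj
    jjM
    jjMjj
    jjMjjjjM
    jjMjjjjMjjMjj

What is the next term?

From term 3 onward, concatenate the last term with the second-to-last: jj·M = jjM, jjM·jj = jjMjj, …
So term 7 is jjMjjjjMjjMjj·jjMjjjjM.

jjMjjjjMjjMjjjjMjjjjM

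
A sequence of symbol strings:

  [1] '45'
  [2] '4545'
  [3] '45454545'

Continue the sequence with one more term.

s(k+1) = s(k)·s(k) — each term doubles the last.
One more doubling of 45454545 gives the answer.

4545454545454545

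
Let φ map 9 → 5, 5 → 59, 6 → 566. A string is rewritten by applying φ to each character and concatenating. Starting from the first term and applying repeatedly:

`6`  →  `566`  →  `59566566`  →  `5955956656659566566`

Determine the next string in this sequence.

Applying the rule to each of the 19 symbols of 5955956656659566566 gives the pieces 59 5 59 59 5 59 566 566 59 566 566 59 5 59 566 566 59 566 566, which concatenate to the answer.

5955959559566566595665665955956656659566566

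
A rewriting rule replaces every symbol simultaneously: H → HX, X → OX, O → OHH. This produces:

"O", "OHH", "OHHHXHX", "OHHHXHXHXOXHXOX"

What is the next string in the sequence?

OHHHXHXHXOXHXOXHXOXOHHOXHXOXOHHOX

Applying the rule to each of the 15 symbols of OHHHXHXHXOXHXOX gives the pieces OHH HX HX HX OX HX OX HX OX OHH OX HX OX OHH OX, which concatenate to the answer.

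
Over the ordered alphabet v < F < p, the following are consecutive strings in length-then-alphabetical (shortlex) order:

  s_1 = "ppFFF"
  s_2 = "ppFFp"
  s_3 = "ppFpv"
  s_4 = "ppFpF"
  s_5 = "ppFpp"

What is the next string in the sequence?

Treat ppFpp as a base-3 numeral over the given alphabet and add one, carrying through any trailing p's.

pppvv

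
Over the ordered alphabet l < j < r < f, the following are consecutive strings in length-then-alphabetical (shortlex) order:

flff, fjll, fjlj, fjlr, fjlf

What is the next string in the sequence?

Treat fjlf as a base-4 numeral over the given alphabet and add one, carrying through any trailing f's.

fjjl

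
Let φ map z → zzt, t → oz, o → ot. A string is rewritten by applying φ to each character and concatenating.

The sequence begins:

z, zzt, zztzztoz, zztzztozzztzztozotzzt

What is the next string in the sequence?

Rewriting the 21 symbols of zztzztozzztzztozotzzt one by one yields zzt zzt oz zzt zzt oz ot zzt zzt zzt oz zzt zzt oz ot zzt ot oz zzt zzt oz; concatenated:

zztzztozzztzztozotzztzztzztozzztzztozotzztotozzztzztoz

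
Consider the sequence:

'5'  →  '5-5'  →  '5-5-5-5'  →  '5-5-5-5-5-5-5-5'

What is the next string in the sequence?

Each string is two copies of the previous one joined by '-'.
Doubling 5-5-5-5-5-5-5-5 with '-' between the halves:

5-5-5-5-5-5-5-5-5-5-5-5-5-5-5-5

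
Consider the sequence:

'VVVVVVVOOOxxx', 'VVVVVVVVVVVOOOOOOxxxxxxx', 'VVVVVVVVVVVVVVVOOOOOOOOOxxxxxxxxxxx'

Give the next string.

Each string has the form V^{4n+3} O^{3n} x^{4n-1} (n = 1, 2, …).
At n = 4 the blocks have lengths 19, 12, 15.

VVVVVVVVVVVVVVVVVVVOOOOOOOOOOOOxxxxxxxxxxxxxxx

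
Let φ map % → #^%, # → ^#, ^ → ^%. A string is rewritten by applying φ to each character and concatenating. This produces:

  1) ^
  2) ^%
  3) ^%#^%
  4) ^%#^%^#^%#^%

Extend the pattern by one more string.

^%#^%^#^%#^%^%^#^%#^%^#^%#^%

Rewriting each symbol of ^%#^%^#^%#^%: ^→^%, %→#^%, #→^#, ^→^%, %→#^%, ^→^%, #→^#, ^→^%, %→#^%, #→^#, ^→^%, %→#^%, which concatenates to ^% #^% ^# ^% #^% ^% ^# ^% #^% ^# ^% #^%.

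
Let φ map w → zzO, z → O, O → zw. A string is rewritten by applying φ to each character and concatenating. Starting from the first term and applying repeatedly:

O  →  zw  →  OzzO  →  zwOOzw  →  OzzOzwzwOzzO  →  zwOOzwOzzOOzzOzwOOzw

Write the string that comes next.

Replace each of the 20 characters of zwOOzwOzzOOzzOzwOOzw in place — O zzO zw zw O zzO zw O O zw zw O O zw O zzO zw zw O zzO — and concatenate.

OzzOzwzwOzzOzwOOzwzwOOzwOzzOzwzwOzzO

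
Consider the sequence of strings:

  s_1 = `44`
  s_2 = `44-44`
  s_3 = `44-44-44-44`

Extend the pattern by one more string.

Every step duplicates the string with '-' between the halves.
So the next term is two copies of 44-44-44-44 with '-' between the halves.

44-44-44-44-44-44-44-44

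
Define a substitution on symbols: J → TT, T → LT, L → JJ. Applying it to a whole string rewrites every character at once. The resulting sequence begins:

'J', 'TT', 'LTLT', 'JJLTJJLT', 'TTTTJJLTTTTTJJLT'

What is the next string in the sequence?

LTLTLTLTTTTTJJLTLTLTLTLTTTTTJJLT

φ(TTTTJJLTTTTTJJLT) expands symbol-by-symbol to LT LT LT LT TT TT JJ LT LT LT LT LT TT TT JJ LT; joining the 16 pieces gives the next term.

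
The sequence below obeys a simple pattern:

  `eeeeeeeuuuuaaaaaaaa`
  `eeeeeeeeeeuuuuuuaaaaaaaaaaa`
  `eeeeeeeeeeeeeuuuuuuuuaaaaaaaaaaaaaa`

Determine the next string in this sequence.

eeeeeeeeeeeeeeeeuuuuuuuuuuaaaaaaaaaaaaaaaaa

Each string has the form e^{3n-2} u^{2n-2} a^{3n-1}, where the shown terms are n = 3, 4, 5.
At n = 6 the blocks have lengths 16, 10, 17.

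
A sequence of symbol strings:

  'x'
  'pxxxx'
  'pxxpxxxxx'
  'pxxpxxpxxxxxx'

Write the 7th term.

Every step adds pxx to the front and x to the end of the previous string.
From pxxpxxpxxxxxx, 3 further steps: pxxpxxpxxxxxx → pxxpxxpxxpxxxxxxx → pxxpxxpxxpxxpxxxxxxxx → (answer).

pxxpxxpxxpxxpxxpxxxxxxxxx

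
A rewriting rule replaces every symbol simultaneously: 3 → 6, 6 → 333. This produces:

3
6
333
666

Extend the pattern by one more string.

333333333

Apply φ to 666 symbol by symbol: 6→333, 6→333, 6→333; joined: 333 333 333.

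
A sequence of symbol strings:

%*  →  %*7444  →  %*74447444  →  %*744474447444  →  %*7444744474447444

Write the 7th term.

The strings grow by a fixed suffix 7444 each time.
From %*7444744474447444, 2 further steps: %*7444744474447444 → %*74447444744474447444 → (answer).

%*744474447444744474447444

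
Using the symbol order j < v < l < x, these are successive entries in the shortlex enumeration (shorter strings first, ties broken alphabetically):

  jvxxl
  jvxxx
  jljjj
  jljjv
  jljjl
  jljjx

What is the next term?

Find the rightmost character of jljjx below x, bump it to the next letter, and reset everything to its right to j.

jljvj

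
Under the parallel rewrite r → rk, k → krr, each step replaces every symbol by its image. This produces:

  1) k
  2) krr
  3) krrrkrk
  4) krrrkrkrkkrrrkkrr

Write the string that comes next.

Applying the rule to each of the 17 symbols of krrrkrkrkkrrrkkrr gives the pieces krr rk rk rk krr rk krr rk krr krr rk rk rk krr krr rk rk, which concatenate to the answer.

krrrkrkrkkrrrkkrrrkkrrkrrrkrkrkkrrkrrrkrk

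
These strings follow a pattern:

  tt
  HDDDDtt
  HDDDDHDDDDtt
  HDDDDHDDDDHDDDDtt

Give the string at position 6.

Every step adds HDDDD at the front: s(k+1) = HDDDD·s(k).
From HDDDDHDDDDHDDDDtt, 2 further steps: HDDDDHDDDDHDDDDtt → HDDDDHDDDDHDDDDHDDDDtt → (answer).

HDDDDHDDDDHDDDDHDDDDHDDDDtt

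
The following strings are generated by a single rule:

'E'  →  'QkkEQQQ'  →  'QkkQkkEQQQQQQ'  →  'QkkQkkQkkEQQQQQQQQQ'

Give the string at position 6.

QkkQkkQkkQkkQkkEQQQQQQQQQQQQQQQ

Every step adds Qkk to the front and QQQ to the end of the previous string.
From QkkQkkQkkEQQQQQQQQQ, 2 further steps: QkkQkkQkkEQQQQQQQQQ → QkkQkkQkkQkkEQQQQQQQQQQQQ → (answer).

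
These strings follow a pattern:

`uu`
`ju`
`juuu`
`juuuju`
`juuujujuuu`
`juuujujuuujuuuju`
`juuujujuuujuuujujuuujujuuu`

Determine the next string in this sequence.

juuujujuuujuuujujuuujujuuujuuujujuuujuuuju

This is a Fibonacci-style word recurrence s(k) = s(k−1)·s(k−2): e.g. ju·uu = juuu.
The next term joins juuujujuuujuuujujuuujujuuu and juuujujuuujuuuju.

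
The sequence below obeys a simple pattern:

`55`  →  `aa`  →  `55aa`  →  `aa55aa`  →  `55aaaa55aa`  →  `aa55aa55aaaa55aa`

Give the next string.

55aaaa55aaaa55aa55aaaa55aa

From term 3 onward, concatenate the second-to-last term with the last: 55·aa = 55aa, aa·55aa = aa55aa, …
Continuing: 55aaaa55aa · aa55aa55aaaa55aa gives term 7.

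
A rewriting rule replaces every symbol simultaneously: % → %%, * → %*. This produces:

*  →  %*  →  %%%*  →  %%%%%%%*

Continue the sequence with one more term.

Rewriting each symbol of %%%%%%%*: %→%%, %→%%, %→%%, %→%%, %→%%, %→%%, %→%%, *→%*, which concatenates to %% %% %% %% %% %% %% %*.

%%%%%%%%%%%%%%%*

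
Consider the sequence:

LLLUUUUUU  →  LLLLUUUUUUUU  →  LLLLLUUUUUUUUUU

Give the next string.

Reading off run lengths: L runs 3, 4, 5; U runs 6, 8, 10 — each is linear in n, where the shown terms are n = 3, 4, 5.
Setting n = 6 gives 6, 12 characters in each block.

LLLLLLUUUUUUUUUUUU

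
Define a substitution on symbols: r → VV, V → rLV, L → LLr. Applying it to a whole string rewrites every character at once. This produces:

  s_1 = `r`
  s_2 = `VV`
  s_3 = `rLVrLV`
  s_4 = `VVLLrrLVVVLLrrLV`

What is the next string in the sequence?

Applying the rule to each of the 16 symbols of VVLLrrLVVVLLrrLV gives the pieces rLV rLV LLr LLr VV VV LLr rLV rLV rLV LLr LLr VV VV LLr rLV, which concatenate to the answer.

rLVrLVLLrLLrVVVVLLrrLVrLVrLVLLrLLrVVVVLLrrLV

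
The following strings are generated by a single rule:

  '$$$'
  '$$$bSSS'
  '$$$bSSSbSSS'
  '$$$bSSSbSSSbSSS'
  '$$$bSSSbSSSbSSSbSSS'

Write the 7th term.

$$$bSSSbSSSbSSSbSSSbSSSbSSS

The strings grow by a fixed suffix bSSS each time.
From $$$bSSSbSSSbSSSbSSS, 2 further steps: $$$bSSSbSSSbSSSbSSS → $$$bSSSbSSSbSSSbSSSbSSS → (answer).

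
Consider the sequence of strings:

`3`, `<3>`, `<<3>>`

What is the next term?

Every step adds < to the front and > to the end of the previous string.
Applying this once more to <<3>>:

<<<3>>>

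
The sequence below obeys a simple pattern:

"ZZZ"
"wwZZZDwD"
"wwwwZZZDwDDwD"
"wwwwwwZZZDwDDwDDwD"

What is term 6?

Each term wraps the previous one in ww on the left and DwD on the right.
From wwwwwwZZZDwDDwDDwD, 2 further steps: wwwwwwZZZDwDDwDDwD → wwwwwwwwZZZDwDDwDDwDDwD → (answer).

wwwwwwwwwwZZZDwDDwDDwDDwDDwD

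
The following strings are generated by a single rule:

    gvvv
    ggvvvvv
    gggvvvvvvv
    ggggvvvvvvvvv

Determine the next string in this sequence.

gggggvvvvvvvvvvv

Term n consists of n g's, followed by 2n+1 v's (n = 1, 2, …).
Setting n = 5 gives 5, 11 characters in each block.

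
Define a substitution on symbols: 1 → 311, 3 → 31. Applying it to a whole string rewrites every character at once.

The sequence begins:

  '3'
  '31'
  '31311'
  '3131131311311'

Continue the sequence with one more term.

3131131311311313113131131131311311

φ(3131131311311) expands symbol-by-symbol to 31 311 31 311 311 31 311 31 311 311 31 311 311; joining the 13 pieces gives the next term.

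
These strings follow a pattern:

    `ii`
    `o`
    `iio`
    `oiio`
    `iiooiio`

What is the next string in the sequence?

oiioiiooiio

This is a Fibonacci-style word recurrence s(k) = s(k−2)·s(k−1): e.g. ii·o = iio.
So term 6 is oiio·iiooiio.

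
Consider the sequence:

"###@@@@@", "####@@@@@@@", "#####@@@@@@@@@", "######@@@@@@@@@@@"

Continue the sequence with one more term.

Term n consists of n #'s, followed by 2n-1 @'s, where the shown terms are n = 3, 4, 5, 6.
Setting n = 7 gives 7, 13 characters in each block.

#######@@@@@@@@@@@@@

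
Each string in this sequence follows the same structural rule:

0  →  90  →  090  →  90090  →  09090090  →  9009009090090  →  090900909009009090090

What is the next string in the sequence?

Each term (from the third on) is the two preceding terms concatenated in order: term 3 = 0·90 = 090.
Continuing: 9009009090090 · 090900909009009090090 gives term 8.

9009009090090090900909009009090090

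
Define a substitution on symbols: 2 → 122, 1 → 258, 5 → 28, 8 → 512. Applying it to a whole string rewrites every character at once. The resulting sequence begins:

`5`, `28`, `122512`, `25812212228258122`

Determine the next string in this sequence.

Rewriting the 17 symbols of 25812212228258122 one by one yields 122 28 512 258 122 122 258 122 122 122 512 122 28 512 258 122 122; concatenated:

1222851225812212225812212212251212228512258122122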